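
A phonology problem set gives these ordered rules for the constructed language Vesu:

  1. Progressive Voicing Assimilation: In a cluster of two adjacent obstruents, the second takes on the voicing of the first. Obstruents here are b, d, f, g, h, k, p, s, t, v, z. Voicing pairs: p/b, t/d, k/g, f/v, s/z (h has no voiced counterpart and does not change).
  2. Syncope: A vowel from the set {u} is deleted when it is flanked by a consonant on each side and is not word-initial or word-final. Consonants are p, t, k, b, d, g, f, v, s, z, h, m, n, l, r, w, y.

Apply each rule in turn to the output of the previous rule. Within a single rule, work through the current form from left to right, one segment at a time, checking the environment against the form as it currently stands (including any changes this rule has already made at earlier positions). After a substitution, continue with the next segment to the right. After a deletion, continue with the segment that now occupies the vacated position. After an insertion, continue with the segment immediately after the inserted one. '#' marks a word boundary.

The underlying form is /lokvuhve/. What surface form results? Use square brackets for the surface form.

1 Progressive Voicing Assimilation: [lokvuhve] → [lokfuhfe]
2 Syncope: [lokfuhfe] → [lokfhfe]

[lokfhfe]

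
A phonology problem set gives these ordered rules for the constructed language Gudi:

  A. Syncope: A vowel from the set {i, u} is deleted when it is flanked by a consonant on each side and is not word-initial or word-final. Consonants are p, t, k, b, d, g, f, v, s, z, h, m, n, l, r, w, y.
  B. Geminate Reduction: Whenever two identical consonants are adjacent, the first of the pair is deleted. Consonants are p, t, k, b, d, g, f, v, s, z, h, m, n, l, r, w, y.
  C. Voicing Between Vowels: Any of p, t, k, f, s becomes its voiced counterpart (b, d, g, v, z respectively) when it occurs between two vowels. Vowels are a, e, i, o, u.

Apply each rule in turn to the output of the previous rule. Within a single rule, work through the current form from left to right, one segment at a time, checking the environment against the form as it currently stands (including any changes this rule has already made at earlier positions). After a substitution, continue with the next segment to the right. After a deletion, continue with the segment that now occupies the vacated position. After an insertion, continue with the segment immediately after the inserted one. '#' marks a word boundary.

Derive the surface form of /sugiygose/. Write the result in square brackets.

[sgygoze]

A Syncope: [sugiygose] → [sgygose]
B Geminate Reduction: no change — [sgygose]
C Voicing Between Vowels: [sgygose] → [sgygoze]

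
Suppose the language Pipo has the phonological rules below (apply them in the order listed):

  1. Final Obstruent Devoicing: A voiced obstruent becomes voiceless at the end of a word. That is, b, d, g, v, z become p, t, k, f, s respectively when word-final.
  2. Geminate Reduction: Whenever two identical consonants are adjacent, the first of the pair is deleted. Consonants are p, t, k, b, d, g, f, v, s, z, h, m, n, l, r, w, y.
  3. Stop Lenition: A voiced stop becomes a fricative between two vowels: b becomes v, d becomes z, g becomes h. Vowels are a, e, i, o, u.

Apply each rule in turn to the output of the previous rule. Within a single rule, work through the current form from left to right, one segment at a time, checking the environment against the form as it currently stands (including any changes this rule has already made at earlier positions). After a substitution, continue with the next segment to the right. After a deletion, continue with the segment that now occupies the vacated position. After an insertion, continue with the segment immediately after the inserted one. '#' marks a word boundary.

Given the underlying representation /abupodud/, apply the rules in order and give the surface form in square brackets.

1 Final Obstruent Devoicing: [abupodud] → [abupodut]
2 Geminate Reduction: no change — [abupodut]
3 Stop Lenition: [abupodut] → [avupozut]

[avupozut]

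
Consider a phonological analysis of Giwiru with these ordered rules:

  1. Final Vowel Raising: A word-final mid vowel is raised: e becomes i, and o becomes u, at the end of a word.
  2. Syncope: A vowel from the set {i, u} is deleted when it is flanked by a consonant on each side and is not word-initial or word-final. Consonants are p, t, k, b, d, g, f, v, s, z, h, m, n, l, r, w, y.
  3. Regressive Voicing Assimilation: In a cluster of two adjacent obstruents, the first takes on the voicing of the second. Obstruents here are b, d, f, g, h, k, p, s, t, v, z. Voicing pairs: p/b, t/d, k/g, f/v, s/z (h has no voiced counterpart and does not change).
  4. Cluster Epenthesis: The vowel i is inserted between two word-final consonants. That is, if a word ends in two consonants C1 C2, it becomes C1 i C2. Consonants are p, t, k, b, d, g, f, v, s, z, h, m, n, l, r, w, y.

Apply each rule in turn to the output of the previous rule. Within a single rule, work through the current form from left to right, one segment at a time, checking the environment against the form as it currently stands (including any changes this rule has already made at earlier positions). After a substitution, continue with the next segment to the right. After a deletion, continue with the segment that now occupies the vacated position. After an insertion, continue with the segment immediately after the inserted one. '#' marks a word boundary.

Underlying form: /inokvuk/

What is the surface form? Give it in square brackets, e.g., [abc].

[inogfik]

1 Final Vowel Raising: no change — [inokvuk]
2 Syncope: [inokvuk] → [inokvk]
3 Regressive Voicing Assimilation: [inokvk] → [inogfk]
4 Cluster Epenthesis: [inogfk] → [inogfik]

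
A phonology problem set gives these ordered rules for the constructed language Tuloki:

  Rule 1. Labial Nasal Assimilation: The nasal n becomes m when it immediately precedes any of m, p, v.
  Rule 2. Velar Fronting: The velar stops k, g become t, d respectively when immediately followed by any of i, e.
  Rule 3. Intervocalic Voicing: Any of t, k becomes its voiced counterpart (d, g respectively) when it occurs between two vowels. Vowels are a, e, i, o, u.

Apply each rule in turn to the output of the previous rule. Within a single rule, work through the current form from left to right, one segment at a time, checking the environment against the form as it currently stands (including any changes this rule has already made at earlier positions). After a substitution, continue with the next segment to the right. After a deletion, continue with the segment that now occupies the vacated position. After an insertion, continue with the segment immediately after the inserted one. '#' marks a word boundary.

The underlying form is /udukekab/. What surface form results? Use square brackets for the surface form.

Rule 1 Labial Nasal Assimilation: no change — [udukekab]
Rule 2 Velar Fronting: [udukekab] → [udutekab]
Rule 3 Intervocalic Voicing: [udutekab] → [ududegab]

[ududegab]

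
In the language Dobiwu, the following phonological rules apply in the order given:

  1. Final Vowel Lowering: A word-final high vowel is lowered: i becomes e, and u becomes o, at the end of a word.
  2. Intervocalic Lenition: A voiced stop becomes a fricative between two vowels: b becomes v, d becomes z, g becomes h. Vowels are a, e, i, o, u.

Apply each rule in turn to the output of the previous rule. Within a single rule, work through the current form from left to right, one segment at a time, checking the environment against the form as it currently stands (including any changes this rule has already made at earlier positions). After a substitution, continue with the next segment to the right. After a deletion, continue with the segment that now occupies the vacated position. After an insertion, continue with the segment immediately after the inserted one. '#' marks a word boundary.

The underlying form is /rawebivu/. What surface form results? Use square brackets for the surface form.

[rawevivo]

1 Final Vowel Lowering: [rawebivu] → [rawebivo]
2 Intervocalic Lenition: [rawebivo] → [rawevivo]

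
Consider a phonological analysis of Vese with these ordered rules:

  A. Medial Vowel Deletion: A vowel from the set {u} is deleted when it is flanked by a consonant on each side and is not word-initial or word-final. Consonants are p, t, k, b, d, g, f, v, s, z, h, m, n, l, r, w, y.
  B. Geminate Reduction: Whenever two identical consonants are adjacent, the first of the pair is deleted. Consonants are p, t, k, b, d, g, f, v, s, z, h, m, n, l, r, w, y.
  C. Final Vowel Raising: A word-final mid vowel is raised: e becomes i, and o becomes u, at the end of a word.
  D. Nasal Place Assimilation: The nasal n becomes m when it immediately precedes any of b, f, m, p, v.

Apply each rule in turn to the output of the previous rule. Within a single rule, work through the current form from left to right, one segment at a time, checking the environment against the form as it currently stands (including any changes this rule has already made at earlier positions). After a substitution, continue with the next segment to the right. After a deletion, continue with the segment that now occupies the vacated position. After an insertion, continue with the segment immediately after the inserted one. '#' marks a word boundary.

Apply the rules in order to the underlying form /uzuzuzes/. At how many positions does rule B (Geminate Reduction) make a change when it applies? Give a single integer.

A Medial Vowel Deletion: [uzuzuzes] → [uzzzes]
B Geminate Reduction: [uzzzes] → [uzes]
C Final Vowel Raising: no change — [uzes]
D Nasal Place Assimilation: no change — [uzes]
Rule B changed 2 position(s).

2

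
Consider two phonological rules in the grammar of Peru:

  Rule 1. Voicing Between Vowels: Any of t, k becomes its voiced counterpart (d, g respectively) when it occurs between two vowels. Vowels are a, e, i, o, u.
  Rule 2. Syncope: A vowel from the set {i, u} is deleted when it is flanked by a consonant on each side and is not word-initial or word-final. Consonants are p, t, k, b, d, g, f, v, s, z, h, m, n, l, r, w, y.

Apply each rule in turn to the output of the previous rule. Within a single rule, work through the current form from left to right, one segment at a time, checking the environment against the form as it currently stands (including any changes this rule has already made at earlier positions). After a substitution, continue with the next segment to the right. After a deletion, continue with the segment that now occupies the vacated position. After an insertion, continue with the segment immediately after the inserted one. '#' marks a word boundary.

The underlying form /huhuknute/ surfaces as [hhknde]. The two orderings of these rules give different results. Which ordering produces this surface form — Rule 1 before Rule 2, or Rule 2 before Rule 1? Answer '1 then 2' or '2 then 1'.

Order 1 then 2:
  1 Voicing Between Vowels: [huhuknute] → [huhuknude]
  2 Syncope: [huhuknude] → [hhknde]
  result: [hhknde]
Order 2 then 1:
  2 Syncope: [huhuknute] → [hhknte]
  1 Voicing Between Vowels: no change — [hhknte]
  result: [hhknte]

1 then 2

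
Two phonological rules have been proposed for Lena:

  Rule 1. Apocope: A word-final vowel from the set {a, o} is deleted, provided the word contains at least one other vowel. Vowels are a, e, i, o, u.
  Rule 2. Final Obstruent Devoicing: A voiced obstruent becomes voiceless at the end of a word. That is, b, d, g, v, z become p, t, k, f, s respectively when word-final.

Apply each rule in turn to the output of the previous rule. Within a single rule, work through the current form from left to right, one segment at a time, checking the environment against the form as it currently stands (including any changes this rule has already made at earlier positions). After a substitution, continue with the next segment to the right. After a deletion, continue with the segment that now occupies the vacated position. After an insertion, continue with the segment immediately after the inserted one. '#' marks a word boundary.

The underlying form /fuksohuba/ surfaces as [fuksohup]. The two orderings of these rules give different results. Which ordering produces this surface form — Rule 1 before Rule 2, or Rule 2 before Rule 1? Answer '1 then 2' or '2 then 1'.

Order 1 then 2:
  1 Apocope: [fuksohuba] → [fuksohub]
  2 Final Obstruent Devoicing: [fuksohub] → [fuksohup]
  result: [fuksohup]
Order 2 then 1:
  2 Final Obstruent Devoicing: no change — [fuksohuba]
  1 Apocope: [fuksohuba] → [fuksohub]
  result: [fuksohub]

1 then 2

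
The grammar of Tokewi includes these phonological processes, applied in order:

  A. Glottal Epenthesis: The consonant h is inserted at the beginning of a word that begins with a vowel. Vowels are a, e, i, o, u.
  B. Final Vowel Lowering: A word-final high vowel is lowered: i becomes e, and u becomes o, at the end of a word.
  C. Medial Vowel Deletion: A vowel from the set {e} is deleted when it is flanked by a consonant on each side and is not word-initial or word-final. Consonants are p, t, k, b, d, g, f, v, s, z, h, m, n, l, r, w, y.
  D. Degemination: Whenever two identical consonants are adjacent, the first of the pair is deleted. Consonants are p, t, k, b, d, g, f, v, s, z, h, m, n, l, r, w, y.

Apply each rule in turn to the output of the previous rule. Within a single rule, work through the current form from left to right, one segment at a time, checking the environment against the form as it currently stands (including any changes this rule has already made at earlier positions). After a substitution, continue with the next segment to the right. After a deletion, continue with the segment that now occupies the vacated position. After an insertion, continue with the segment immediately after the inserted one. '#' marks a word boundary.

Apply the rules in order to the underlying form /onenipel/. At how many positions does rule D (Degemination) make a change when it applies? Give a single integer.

1

A Glottal Epenthesis: [onenipel] → [honenipel]
B Final Vowel Lowering: no change — [honenipel]
C Medial Vowel Deletion: [honenipel] → [honnipl]
D Degemination: [honnipl] → [honipl]
Rule D changed 1 position(s).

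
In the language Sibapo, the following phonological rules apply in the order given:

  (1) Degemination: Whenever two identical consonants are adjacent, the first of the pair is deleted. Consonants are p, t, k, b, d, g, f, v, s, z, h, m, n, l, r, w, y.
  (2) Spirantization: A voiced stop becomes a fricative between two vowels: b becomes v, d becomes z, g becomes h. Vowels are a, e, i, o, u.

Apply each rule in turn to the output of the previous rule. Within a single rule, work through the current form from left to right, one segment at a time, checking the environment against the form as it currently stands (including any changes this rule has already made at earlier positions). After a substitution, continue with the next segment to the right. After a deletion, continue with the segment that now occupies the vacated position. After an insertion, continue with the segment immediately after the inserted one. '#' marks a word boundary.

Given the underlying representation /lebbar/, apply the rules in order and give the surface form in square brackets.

(1) Degemination: [lebbar] → [lebar]
(2) Spirantization: [lebar] → [levar]

[levar]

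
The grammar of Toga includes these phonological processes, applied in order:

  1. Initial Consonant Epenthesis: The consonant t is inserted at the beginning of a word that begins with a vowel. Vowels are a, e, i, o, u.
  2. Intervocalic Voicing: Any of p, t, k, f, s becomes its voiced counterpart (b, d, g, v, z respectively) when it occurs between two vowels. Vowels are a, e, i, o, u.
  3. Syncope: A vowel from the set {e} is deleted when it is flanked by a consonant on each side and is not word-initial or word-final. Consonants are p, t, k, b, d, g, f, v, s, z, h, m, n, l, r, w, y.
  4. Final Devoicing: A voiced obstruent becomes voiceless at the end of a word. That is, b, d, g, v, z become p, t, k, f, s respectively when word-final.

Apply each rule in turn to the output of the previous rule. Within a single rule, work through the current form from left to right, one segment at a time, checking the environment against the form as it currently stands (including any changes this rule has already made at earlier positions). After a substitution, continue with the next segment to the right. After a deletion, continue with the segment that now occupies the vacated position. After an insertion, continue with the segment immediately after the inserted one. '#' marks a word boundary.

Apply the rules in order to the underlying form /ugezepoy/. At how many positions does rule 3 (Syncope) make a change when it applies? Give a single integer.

2

1 Initial Consonant Epenthesis: [ugezepoy] → [tugezepoy]
2 Intervocalic Voicing: [tugezepoy] → [tugezeboy]
3 Syncope: [tugezeboy] → [tugzboy]
4 Final Devoicing: no change — [tugzboy]
Rule 3 changed 2 position(s).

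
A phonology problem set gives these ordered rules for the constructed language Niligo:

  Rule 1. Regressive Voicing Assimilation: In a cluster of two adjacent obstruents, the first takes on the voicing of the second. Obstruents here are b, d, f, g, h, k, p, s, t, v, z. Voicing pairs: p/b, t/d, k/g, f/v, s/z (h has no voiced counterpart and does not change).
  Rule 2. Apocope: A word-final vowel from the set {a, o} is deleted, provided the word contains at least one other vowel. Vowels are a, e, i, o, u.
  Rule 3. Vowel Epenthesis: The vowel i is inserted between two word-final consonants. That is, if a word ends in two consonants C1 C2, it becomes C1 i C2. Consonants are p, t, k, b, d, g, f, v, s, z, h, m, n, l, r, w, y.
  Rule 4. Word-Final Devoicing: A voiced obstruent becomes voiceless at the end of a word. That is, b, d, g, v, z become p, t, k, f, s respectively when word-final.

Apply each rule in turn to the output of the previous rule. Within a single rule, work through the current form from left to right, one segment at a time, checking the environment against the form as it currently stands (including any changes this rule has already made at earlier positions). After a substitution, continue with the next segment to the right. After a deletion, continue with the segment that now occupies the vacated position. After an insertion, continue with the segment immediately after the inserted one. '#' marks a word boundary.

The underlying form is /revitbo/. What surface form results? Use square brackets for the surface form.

[revidip]

Rule 1 Regressive Voicing Assimilation: [revitbo] → [revidbo]
Rule 2 Apocope: [revidbo] → [revidb]
Rule 3 Vowel Epenthesis: [revidb] → [revidib]
Rule 4 Word-Final Devoicing: [revidib] → [revidip]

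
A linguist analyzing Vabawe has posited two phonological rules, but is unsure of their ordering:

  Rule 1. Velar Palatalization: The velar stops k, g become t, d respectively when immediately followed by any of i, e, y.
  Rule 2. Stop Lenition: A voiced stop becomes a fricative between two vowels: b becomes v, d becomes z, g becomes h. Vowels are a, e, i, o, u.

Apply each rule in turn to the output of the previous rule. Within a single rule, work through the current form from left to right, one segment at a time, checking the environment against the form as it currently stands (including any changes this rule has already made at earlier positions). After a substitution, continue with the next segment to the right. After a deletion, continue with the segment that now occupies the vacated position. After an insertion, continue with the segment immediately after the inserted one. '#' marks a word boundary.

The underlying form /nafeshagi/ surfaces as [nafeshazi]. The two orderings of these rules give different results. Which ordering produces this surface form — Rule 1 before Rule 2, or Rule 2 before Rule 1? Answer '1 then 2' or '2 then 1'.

1 then 2

Order 1 then 2:
  1 Velar Palatalization: [nafeshagi] → [nafeshadi]
  2 Stop Lenition: [nafeshadi] → [nafeshazi]
  result: [nafeshazi]
Order 2 then 1:
  2 Stop Lenition: [nafeshagi] → [nafeshahi]
  1 Velar Palatalization: no change — [nafeshahi]
  result: [nafeshahi]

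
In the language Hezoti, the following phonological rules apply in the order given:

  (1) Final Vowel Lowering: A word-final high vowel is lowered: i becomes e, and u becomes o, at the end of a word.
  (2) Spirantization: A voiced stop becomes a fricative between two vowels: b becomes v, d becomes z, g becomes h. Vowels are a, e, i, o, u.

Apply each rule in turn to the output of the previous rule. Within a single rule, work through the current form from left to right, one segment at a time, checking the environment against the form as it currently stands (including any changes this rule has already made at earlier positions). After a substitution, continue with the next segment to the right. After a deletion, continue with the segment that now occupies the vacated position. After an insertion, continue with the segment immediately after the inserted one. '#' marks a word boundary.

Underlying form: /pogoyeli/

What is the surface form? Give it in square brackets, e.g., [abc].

[pohoyele]

(1) Final Vowel Lowering: [pogoyeli] → [pogoyele]
(2) Spirantization: [pogoyele] → [pohoyele]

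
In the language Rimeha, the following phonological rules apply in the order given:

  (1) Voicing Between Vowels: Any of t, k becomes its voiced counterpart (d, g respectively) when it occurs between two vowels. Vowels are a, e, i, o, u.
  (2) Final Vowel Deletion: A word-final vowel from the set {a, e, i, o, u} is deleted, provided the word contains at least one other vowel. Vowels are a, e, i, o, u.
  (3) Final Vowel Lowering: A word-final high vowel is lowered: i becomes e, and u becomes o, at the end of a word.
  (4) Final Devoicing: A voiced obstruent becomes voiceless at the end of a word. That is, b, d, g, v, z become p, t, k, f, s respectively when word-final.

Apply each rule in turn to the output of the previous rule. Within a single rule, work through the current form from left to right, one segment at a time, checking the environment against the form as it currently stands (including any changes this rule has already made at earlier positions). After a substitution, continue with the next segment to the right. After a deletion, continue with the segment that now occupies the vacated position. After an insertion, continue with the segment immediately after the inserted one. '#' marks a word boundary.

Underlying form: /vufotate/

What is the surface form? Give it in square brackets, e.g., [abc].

(1) Voicing Between Vowels: [vufotate] → [vufodade]
(2) Final Vowel Deletion: [vufodade] → [vufodad]
(3) Final Vowel Lowering: no change — [vufodad]
(4) Final Devoicing: [vufodad] → [vufodat]

[vufodat]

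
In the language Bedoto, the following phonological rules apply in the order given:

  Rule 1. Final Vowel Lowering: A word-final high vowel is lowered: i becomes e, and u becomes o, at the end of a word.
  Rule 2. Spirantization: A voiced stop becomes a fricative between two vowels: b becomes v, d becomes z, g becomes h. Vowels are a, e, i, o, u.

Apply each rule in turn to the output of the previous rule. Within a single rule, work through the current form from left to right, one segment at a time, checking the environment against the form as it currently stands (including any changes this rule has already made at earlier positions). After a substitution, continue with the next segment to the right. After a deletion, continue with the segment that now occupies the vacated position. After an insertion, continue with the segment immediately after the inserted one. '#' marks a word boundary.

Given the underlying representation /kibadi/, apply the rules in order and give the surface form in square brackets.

[kivaze]

Rule 1 Final Vowel Lowering: [kibadi] → [kibade]
Rule 2 Spirantization: [kibade] → [kivaze]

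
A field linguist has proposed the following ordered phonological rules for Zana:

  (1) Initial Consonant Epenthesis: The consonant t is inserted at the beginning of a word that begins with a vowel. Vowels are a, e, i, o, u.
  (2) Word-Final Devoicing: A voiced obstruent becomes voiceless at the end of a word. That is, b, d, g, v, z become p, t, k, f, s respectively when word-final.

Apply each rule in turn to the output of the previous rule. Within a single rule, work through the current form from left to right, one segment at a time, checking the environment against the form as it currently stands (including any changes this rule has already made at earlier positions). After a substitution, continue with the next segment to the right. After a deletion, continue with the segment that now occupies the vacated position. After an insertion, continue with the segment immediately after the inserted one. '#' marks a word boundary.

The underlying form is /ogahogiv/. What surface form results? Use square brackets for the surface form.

(1) Initial Consonant Epenthesis: [ogahogiv] → [togahogiv]
(2) Word-Final Devoicing: [togahogiv] → [togahogif]

[togahogif]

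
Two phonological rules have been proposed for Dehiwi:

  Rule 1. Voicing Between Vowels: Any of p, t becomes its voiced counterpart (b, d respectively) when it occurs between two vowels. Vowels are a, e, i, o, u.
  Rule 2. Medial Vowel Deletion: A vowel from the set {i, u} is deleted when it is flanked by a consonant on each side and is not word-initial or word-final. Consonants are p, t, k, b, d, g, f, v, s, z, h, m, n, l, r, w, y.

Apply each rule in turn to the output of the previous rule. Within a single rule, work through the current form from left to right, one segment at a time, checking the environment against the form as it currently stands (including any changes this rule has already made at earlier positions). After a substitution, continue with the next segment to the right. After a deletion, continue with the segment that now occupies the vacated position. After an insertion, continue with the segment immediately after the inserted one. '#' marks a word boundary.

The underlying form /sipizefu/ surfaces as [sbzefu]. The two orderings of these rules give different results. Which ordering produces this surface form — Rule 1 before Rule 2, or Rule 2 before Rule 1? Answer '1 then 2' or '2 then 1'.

1 then 2

Order 1 then 2:
  1 Voicing Between Vowels: [sipizefu] → [sibizefu]
  2 Medial Vowel Deletion: [sibizefu] → [sbzefu]
  result: [sbzefu]
Order 2 then 1:
  2 Medial Vowel Deletion: [sipizefu] → [spzefu]
  1 Voicing Between Vowels: no change — [spzefu]
  result: [spzefu]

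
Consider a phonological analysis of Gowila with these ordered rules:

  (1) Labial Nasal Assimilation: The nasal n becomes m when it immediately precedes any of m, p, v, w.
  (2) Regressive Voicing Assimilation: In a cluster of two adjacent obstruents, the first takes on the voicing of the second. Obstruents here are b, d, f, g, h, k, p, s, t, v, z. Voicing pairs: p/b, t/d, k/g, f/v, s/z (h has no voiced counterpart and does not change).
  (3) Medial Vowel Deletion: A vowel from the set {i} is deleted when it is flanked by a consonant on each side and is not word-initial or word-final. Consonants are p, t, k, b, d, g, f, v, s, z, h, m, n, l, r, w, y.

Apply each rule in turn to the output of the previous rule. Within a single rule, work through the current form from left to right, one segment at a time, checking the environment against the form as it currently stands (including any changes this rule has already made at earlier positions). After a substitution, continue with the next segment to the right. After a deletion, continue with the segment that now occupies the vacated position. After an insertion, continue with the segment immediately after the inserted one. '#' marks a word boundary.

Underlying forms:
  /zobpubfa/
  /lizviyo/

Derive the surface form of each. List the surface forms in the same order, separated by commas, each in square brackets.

[zoppupfa], [lzvyo]

/zobpubfa/:
  (1) Labial Nasal Assimilation: no change — [zobpubfa]
  (2) Regressive Voicing Assimilation: [zobpubfa] → [zoppupfa]
  (3) Medial Vowel Deletion: no change — [zoppupfa]
/lizviyo/:
  (1) Labial Nasal Assimilation: no change — [lizviyo]
  (2) Regressive Voicing Assimilation: no change — [lizviyo]
  (3) Medial Vowel Deletion: [lizviyo] → [lzvyo]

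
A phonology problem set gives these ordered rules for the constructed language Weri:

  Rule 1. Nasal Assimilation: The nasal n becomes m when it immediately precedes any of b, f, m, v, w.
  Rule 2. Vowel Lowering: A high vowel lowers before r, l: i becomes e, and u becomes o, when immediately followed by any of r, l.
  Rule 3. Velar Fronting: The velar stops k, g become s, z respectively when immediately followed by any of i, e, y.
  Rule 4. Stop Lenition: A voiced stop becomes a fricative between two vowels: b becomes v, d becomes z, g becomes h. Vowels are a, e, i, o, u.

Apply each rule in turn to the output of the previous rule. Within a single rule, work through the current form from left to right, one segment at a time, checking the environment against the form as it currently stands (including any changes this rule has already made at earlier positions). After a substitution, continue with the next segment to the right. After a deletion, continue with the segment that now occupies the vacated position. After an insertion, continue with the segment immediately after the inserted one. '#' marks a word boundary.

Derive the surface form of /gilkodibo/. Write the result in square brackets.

[zelkozivo]

Rule 1 Nasal Assimilation: no change — [gilkodibo]
Rule 2 Vowel Lowering: [gilkodibo] → [gelkodibo]
Rule 3 Velar Fronting: [gelkodibo] → [zelkodibo]
Rule 4 Stop Lenition: [zelkodibo] → [zelkozivo]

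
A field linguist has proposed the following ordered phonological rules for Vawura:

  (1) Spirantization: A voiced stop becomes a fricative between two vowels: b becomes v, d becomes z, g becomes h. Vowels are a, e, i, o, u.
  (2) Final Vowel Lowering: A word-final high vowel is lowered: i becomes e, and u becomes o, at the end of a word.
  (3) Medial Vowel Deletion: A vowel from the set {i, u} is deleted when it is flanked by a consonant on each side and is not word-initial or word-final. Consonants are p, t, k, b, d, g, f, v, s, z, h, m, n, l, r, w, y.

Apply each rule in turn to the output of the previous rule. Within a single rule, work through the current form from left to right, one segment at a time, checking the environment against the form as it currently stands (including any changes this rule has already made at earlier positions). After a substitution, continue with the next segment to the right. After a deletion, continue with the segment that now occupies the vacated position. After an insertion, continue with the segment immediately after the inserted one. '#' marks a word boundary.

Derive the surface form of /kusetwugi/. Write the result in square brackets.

(1) Spirantization: [kusetwugi] → [kusetwuhi]
(2) Final Vowel Lowering: [kusetwuhi] → [kusetwuhe]
(3) Medial Vowel Deletion: [kusetwuhe] → [ksetwhe]

[ksetwhe]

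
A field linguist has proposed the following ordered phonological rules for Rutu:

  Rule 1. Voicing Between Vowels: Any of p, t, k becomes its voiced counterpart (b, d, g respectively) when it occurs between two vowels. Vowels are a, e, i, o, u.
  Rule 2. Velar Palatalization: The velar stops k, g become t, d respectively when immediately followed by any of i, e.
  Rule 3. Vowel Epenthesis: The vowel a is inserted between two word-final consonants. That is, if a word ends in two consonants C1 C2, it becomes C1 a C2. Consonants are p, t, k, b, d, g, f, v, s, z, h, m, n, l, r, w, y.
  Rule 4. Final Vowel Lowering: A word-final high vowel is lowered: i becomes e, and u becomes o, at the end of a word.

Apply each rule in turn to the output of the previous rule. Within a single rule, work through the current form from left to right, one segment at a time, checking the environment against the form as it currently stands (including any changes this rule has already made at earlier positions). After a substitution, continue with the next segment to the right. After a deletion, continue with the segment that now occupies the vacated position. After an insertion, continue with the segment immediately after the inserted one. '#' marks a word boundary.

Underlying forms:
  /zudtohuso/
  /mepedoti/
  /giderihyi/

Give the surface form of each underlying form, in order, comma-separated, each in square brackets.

/zudtohuso/:
  Rule 1 Voicing Between Vowels: no change — [zudtohuso]
  Rule 2 Velar Palatalization: no change — [zudtohuso]
  Rule 3 Vowel Epenthesis: no change — [zudtohuso]
  Rule 4 Final Vowel Lowering: no change — [zudtohuso]
/mepedoti/:
  Rule 1 Voicing Between Vowels: [mepedoti] → [mebedodi]
  Rule 2 Velar Palatalization: no change — [mebedodi]
  Rule 3 Vowel Epenthesis: no change — [mebedodi]
  Rule 4 Final Vowel Lowering: [mebedodi] → [mebedode]
/giderihyi/:
  Rule 1 Voicing Between Vowels: no change — [giderihyi]
  Rule 2 Velar Palatalization: [giderihyi] → [diderihyi]
  Rule 3 Vowel Epenthesis: no change — [diderihyi]
  Rule 4 Final Vowel Lowering: [diderihyi] → [diderihye]

[zudtohuso], [mebedode], [diderihye]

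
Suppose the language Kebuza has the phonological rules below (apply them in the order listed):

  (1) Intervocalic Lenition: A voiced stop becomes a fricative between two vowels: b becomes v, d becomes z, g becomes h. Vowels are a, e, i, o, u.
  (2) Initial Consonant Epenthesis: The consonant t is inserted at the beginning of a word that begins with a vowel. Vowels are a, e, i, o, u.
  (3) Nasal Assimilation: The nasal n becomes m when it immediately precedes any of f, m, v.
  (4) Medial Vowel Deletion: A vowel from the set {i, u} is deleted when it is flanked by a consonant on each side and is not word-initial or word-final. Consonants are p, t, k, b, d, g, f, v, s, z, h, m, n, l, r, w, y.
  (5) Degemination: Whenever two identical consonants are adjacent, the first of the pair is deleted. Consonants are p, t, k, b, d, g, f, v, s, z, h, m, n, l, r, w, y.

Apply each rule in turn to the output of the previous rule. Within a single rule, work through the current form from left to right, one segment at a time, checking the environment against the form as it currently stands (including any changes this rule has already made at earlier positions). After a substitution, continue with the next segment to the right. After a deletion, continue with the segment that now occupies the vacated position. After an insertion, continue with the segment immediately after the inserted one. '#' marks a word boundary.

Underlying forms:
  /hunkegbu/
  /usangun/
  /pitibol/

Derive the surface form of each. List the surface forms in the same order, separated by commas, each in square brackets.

[hnkegbu], [tsangn], [ptvol]

/hunkegbu/:
  (1) Intervocalic Lenition: no change — [hunkegbu]
  (2) Initial Consonant Epenthesis: no change — [hunkegbu]
  (3) Nasal Assimilation: no change — [hunkegbu]
  (4) Medial Vowel Deletion: [hunkegbu] → [hnkegbu]
  (5) Degemination: no change — [hnkegbu]
/usangun/:
  (1) Intervocalic Lenition: no change — [usangun]
  (2) Initial Consonant Epenthesis: [usangun] → [tusangun]
  (3) Nasal Assimilation: no change — [tusangun]
  (4) Medial Vowel Deletion: [tusangun] → [tsangn]
  (5) Degemination: no change — [tsangn]
/pitibol/:
  (1) Intervocalic Lenition: [pitibol] → [pitivol]
  (2) Initial Consonant Epenthesis: no change — [pitivol]
  (3) Nasal Assimilation: no change — [pitivol]
  (4) Medial Vowel Deletion: [pitivol] → [ptvol]
  (5) Degemination: no change — [ptvol]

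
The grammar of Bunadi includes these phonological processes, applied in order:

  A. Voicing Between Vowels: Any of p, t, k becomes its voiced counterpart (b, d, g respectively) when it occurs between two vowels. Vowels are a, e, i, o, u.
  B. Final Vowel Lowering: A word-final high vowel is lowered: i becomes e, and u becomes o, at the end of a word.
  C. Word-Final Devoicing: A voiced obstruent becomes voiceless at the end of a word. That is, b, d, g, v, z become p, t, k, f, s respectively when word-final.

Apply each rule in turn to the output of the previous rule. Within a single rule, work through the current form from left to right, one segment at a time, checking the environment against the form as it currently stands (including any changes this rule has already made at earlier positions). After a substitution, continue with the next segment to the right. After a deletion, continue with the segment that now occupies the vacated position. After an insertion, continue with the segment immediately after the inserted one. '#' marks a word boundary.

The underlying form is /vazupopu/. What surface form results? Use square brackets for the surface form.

[vazubobo]

A Voicing Between Vowels: [vazupopu] → [vazubobu]
B Final Vowel Lowering: [vazubobu] → [vazubobo]
C Word-Final Devoicing: no change — [vazubobo]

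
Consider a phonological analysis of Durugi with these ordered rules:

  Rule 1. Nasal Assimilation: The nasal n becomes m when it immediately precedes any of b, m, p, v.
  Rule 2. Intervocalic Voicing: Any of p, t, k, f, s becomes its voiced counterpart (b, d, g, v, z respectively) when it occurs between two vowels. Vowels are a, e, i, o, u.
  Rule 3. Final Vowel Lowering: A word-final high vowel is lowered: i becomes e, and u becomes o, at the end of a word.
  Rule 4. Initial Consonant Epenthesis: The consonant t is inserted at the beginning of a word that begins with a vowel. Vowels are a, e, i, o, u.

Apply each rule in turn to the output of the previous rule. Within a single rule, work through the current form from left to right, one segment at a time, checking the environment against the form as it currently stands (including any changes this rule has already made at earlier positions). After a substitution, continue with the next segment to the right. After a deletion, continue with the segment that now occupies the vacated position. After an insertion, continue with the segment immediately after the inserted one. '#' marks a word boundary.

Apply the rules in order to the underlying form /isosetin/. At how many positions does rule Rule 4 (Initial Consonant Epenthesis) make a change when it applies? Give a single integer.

1

Rule 1 Nasal Assimilation: no change — [isosetin]
Rule 2 Intervocalic Voicing: [isosetin] → [izozedin]
Rule 3 Final Vowel Lowering: no change — [izozedin]
Rule 4 Initial Consonant Epenthesis: [izozedin] → [tizozedin]
Rule Rule 4 changed 1 position(s).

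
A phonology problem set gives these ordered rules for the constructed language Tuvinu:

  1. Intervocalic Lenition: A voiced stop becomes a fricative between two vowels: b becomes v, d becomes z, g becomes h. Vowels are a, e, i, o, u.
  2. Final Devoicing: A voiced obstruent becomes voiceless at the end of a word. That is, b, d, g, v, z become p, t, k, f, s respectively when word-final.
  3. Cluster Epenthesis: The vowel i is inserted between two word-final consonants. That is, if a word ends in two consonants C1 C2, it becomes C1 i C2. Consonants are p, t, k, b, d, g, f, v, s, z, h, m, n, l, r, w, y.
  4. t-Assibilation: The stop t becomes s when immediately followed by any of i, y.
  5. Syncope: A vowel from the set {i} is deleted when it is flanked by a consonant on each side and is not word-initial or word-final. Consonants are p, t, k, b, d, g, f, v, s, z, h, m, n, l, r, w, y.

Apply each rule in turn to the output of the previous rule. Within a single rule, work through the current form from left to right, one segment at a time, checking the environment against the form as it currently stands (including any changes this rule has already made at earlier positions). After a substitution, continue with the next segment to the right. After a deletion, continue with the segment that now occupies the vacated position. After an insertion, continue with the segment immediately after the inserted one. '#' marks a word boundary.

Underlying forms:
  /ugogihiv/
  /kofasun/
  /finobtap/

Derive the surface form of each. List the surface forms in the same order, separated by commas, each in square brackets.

/ugogihiv/:
  1 Intervocalic Lenition: [ugogihiv] → [uhohihiv]
  2 Final Devoicing: [uhohihiv] → [uhohihif]
  3 Cluster Epenthesis: no change — [uhohihif]
  4 t-Assibilation: no change — [uhohihif]
  5 Syncope: [uhohihif] → [uhohhf]
/kofasun/:
  1 Intervocalic Lenition: no change — [kofasun]
  2 Final Devoicing: no change — [kofasun]
  3 Cluster Epenthesis: no change — [kofasun]
  4 t-Assibilation: no change — [kofasun]
  5 Syncope: no change — [kofasun]
/finobtap/:
  1 Intervocalic Lenition: no change — [finobtap]
  2 Final Devoicing: no change — [finobtap]
  3 Cluster Epenthesis: no change — [finobtap]
  4 t-Assibilation: no change — [finobtap]
  5 Syncope: [finobtap] → [fnobtap]

[uhohhf], [kofasun], [fnobtap]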